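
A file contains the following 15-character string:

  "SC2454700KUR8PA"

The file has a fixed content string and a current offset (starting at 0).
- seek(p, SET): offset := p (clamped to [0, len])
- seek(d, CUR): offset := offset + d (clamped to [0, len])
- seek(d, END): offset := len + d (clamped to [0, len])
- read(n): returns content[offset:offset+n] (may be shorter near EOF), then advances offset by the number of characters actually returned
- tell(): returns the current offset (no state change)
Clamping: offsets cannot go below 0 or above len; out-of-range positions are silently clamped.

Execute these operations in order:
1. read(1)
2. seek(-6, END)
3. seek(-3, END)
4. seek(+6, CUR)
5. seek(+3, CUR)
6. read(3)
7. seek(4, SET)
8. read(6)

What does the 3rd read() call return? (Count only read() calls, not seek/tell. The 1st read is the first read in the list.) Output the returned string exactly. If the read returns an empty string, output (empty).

Answer: 54700K

Derivation:
After 1 (read(1)): returned 'S', offset=1
After 2 (seek(-6, END)): offset=9
After 3 (seek(-3, END)): offset=12
After 4 (seek(+6, CUR)): offset=15
After 5 (seek(+3, CUR)): offset=15
After 6 (read(3)): returned '', offset=15
After 7 (seek(4, SET)): offset=4
After 8 (read(6)): returned '54700K', offset=10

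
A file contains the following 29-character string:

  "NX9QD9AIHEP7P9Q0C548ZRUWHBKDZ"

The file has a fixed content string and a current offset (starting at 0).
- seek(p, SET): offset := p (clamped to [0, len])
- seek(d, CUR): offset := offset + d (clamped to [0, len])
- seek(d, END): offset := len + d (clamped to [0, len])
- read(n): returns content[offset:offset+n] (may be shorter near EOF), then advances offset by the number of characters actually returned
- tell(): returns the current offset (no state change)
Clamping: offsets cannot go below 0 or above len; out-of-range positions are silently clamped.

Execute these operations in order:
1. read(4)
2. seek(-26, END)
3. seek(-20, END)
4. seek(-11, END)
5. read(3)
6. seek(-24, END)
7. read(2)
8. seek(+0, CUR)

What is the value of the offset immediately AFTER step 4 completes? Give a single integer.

Answer: 18

Derivation:
After 1 (read(4)): returned 'NX9Q', offset=4
After 2 (seek(-26, END)): offset=3
After 3 (seek(-20, END)): offset=9
After 4 (seek(-11, END)): offset=18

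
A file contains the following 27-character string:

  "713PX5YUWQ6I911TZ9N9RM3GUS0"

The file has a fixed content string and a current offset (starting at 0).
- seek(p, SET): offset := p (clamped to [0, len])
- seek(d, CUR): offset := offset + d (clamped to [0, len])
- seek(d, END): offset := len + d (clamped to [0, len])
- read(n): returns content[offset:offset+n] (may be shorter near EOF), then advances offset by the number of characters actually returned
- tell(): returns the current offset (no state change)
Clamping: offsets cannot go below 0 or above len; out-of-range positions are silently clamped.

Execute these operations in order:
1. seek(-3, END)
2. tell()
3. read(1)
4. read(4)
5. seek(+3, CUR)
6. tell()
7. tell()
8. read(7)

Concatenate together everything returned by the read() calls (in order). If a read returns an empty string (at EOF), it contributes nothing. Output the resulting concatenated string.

After 1 (seek(-3, END)): offset=24
After 2 (tell()): offset=24
After 3 (read(1)): returned 'U', offset=25
After 4 (read(4)): returned 'S0', offset=27
After 5 (seek(+3, CUR)): offset=27
After 6 (tell()): offset=27
After 7 (tell()): offset=27
After 8 (read(7)): returned '', offset=27

Answer: US0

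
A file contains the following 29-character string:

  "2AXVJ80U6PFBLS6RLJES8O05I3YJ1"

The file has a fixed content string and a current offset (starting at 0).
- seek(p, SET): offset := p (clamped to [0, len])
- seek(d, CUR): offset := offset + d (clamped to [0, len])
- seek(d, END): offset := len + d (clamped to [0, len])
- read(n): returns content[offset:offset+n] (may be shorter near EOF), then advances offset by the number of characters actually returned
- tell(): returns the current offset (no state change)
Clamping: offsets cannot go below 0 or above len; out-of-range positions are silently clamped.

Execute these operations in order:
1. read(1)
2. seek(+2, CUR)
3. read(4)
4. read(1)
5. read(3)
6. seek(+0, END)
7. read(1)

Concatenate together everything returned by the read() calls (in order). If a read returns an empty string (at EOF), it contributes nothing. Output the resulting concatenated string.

Answer: 2VJ80U6PF

Derivation:
After 1 (read(1)): returned '2', offset=1
After 2 (seek(+2, CUR)): offset=3
After 3 (read(4)): returned 'VJ80', offset=7
After 4 (read(1)): returned 'U', offset=8
After 5 (read(3)): returned '6PF', offset=11
After 6 (seek(+0, END)): offset=29
After 7 (read(1)): returned '', offset=29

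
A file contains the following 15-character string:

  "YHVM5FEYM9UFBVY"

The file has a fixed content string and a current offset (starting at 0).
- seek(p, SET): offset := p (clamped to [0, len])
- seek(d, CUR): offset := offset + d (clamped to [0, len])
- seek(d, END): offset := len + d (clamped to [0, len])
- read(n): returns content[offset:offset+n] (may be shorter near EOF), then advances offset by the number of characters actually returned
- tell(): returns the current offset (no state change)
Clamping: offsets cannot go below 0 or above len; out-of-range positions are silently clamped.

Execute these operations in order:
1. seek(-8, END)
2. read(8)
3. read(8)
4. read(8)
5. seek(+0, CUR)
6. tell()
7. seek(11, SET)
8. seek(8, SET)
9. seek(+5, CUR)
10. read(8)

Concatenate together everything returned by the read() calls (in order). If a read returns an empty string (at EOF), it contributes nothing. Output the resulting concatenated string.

After 1 (seek(-8, END)): offset=7
After 2 (read(8)): returned 'YM9UFBVY', offset=15
After 3 (read(8)): returned '', offset=15
After 4 (read(8)): returned '', offset=15
After 5 (seek(+0, CUR)): offset=15
After 6 (tell()): offset=15
After 7 (seek(11, SET)): offset=11
After 8 (seek(8, SET)): offset=8
After 9 (seek(+5, CUR)): offset=13
After 10 (read(8)): returned 'VY', offset=15

Answer: YM9UFBVYVY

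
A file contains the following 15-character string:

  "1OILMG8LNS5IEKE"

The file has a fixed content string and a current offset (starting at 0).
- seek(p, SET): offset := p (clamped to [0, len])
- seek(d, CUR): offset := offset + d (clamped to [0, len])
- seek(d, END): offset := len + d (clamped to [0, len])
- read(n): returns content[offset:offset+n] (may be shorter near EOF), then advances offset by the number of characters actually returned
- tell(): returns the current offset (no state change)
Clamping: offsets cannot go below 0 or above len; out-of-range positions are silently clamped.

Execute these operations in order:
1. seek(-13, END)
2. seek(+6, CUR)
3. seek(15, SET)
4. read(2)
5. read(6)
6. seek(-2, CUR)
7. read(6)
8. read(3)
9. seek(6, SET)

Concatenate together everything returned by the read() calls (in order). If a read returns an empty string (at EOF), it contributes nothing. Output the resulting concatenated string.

After 1 (seek(-13, END)): offset=2
After 2 (seek(+6, CUR)): offset=8
After 3 (seek(15, SET)): offset=15
After 4 (read(2)): returned '', offset=15
After 5 (read(6)): returned '', offset=15
After 6 (seek(-2, CUR)): offset=13
After 7 (read(6)): returned 'KE', offset=15
After 8 (read(3)): returned '', offset=15
After 9 (seek(6, SET)): offset=6

Answer: KE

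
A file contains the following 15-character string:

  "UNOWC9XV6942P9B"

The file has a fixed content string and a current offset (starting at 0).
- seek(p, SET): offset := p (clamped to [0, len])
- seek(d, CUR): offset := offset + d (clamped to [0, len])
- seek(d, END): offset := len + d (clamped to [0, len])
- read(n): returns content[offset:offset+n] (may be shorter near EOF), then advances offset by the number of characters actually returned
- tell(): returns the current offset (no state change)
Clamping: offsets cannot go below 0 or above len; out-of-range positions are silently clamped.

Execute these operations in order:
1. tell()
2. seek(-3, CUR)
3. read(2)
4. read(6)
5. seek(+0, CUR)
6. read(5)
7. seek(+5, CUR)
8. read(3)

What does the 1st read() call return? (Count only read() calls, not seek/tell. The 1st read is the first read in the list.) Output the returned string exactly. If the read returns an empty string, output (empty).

Answer: UN

Derivation:
After 1 (tell()): offset=0
After 2 (seek(-3, CUR)): offset=0
After 3 (read(2)): returned 'UN', offset=2
After 4 (read(6)): returned 'OWC9XV', offset=8
After 5 (seek(+0, CUR)): offset=8
After 6 (read(5)): returned '6942P', offset=13
After 7 (seek(+5, CUR)): offset=15
After 8 (read(3)): returned '', offset=15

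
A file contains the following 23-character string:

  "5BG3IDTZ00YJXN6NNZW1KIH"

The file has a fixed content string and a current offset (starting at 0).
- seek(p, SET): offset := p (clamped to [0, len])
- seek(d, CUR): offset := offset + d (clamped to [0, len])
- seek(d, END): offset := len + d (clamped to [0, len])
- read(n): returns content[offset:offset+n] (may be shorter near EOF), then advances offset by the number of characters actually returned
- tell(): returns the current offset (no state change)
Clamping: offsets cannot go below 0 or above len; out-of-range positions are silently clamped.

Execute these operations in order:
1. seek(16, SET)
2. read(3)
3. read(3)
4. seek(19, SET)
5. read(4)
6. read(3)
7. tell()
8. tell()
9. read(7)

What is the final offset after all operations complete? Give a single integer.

After 1 (seek(16, SET)): offset=16
After 2 (read(3)): returned 'NZW', offset=19
After 3 (read(3)): returned '1KI', offset=22
After 4 (seek(19, SET)): offset=19
After 5 (read(4)): returned '1KIH', offset=23
After 6 (read(3)): returned '', offset=23
After 7 (tell()): offset=23
After 8 (tell()): offset=23
After 9 (read(7)): returned '', offset=23

Answer: 23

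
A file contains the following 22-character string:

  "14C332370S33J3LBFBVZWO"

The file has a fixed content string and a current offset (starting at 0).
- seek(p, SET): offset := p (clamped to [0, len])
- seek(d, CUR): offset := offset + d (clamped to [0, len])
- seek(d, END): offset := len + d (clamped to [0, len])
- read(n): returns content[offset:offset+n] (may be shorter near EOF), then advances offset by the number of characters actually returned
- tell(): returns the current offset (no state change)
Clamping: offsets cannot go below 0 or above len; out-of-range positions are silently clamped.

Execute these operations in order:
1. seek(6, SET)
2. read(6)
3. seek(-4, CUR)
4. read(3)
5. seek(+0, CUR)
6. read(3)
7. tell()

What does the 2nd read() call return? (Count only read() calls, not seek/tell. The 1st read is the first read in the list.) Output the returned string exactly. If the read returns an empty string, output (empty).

After 1 (seek(6, SET)): offset=6
After 2 (read(6)): returned '370S33', offset=12
After 3 (seek(-4, CUR)): offset=8
After 4 (read(3)): returned '0S3', offset=11
After 5 (seek(+0, CUR)): offset=11
After 6 (read(3)): returned '3J3', offset=14
After 7 (tell()): offset=14

Answer: 0S3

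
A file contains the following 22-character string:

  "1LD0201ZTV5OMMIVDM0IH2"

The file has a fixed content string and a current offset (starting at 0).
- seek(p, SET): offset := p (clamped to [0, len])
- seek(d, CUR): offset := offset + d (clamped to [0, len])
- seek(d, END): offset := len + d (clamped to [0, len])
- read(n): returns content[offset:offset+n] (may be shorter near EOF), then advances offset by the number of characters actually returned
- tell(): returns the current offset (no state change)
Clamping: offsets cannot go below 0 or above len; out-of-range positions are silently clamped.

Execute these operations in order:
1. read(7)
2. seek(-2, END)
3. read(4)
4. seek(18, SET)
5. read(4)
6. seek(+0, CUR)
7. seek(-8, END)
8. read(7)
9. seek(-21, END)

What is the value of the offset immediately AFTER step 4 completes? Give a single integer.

Answer: 18

Derivation:
After 1 (read(7)): returned '1LD0201', offset=7
After 2 (seek(-2, END)): offset=20
After 3 (read(4)): returned 'H2', offset=22
After 4 (seek(18, SET)): offset=18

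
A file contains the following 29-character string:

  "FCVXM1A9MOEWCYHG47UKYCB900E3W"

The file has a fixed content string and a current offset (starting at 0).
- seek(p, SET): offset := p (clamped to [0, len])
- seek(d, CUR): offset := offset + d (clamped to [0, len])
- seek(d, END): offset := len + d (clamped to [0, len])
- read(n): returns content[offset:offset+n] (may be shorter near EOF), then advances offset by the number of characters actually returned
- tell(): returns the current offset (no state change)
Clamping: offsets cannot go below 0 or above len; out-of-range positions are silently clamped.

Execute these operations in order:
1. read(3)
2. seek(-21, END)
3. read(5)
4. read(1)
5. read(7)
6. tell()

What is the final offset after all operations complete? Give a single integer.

Answer: 21

Derivation:
After 1 (read(3)): returned 'FCV', offset=3
After 2 (seek(-21, END)): offset=8
After 3 (read(5)): returned 'MOEWC', offset=13
After 4 (read(1)): returned 'Y', offset=14
After 5 (read(7)): returned 'HG47UKY', offset=21
After 6 (tell()): offset=21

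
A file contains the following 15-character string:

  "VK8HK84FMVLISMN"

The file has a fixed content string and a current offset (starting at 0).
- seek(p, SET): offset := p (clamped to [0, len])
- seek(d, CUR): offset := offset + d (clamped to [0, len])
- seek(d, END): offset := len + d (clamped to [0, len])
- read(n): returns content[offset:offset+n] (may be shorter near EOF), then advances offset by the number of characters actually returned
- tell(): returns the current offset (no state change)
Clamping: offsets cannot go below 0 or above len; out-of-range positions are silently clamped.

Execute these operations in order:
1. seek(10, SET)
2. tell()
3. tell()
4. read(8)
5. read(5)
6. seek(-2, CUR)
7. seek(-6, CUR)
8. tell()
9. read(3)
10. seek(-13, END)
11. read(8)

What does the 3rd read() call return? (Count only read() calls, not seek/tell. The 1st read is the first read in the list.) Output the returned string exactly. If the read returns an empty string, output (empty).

After 1 (seek(10, SET)): offset=10
After 2 (tell()): offset=10
After 3 (tell()): offset=10
After 4 (read(8)): returned 'LISMN', offset=15
After 5 (read(5)): returned '', offset=15
After 6 (seek(-2, CUR)): offset=13
After 7 (seek(-6, CUR)): offset=7
After 8 (tell()): offset=7
After 9 (read(3)): returned 'FMV', offset=10
After 10 (seek(-13, END)): offset=2
After 11 (read(8)): returned '8HK84FMV', offset=10

Answer: FMV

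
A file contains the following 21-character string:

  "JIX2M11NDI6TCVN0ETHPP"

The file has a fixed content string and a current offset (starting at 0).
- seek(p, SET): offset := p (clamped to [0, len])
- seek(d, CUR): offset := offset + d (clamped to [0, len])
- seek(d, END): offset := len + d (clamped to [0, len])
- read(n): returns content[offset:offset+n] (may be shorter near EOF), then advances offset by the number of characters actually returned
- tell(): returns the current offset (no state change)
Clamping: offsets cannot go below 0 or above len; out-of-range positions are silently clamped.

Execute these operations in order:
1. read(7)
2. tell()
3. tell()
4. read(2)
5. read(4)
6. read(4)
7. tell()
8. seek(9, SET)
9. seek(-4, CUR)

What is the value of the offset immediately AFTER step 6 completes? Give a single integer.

Answer: 17

Derivation:
After 1 (read(7)): returned 'JIX2M11', offset=7
After 2 (tell()): offset=7
After 3 (tell()): offset=7
After 4 (read(2)): returned 'ND', offset=9
After 5 (read(4)): returned 'I6TC', offset=13
After 6 (read(4)): returned 'VN0E', offset=17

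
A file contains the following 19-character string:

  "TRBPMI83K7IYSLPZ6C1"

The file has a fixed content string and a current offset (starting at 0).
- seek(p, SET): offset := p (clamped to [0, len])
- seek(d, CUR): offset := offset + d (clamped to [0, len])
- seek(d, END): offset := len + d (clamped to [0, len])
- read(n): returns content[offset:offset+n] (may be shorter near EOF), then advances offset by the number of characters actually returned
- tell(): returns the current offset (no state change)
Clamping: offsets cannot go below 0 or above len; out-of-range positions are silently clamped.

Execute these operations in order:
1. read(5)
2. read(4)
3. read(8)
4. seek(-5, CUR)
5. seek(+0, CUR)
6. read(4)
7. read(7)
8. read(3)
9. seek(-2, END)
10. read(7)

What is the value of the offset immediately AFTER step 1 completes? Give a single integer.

Answer: 5

Derivation:
After 1 (read(5)): returned 'TRBPM', offset=5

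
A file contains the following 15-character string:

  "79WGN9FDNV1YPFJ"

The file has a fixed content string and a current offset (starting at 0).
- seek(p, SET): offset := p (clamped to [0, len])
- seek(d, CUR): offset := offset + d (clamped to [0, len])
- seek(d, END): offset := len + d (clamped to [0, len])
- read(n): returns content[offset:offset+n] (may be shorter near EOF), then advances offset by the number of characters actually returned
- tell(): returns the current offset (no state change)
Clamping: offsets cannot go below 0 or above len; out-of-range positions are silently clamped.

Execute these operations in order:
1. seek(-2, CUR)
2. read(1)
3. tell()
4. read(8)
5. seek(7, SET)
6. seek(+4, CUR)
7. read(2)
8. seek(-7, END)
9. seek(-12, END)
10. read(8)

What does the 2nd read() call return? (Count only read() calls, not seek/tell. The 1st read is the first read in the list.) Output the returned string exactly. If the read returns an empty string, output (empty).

Answer: 9WGN9FDN

Derivation:
After 1 (seek(-2, CUR)): offset=0
After 2 (read(1)): returned '7', offset=1
After 3 (tell()): offset=1
After 4 (read(8)): returned '9WGN9FDN', offset=9
After 5 (seek(7, SET)): offset=7
After 6 (seek(+4, CUR)): offset=11
After 7 (read(2)): returned 'YP', offset=13
After 8 (seek(-7, END)): offset=8
After 9 (seek(-12, END)): offset=3
After 10 (read(8)): returned 'GN9FDNV1', offset=11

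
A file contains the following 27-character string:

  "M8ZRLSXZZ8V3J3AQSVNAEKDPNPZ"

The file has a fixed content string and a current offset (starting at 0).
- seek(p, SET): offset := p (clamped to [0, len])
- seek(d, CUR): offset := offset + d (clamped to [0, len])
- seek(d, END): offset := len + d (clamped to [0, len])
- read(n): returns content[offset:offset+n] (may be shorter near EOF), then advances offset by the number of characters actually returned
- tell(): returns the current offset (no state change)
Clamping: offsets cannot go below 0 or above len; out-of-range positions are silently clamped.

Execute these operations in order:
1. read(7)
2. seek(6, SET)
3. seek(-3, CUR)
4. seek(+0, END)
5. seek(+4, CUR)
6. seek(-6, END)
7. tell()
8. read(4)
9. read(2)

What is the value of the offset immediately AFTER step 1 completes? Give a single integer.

After 1 (read(7)): returned 'M8ZRLSX', offset=7

Answer: 7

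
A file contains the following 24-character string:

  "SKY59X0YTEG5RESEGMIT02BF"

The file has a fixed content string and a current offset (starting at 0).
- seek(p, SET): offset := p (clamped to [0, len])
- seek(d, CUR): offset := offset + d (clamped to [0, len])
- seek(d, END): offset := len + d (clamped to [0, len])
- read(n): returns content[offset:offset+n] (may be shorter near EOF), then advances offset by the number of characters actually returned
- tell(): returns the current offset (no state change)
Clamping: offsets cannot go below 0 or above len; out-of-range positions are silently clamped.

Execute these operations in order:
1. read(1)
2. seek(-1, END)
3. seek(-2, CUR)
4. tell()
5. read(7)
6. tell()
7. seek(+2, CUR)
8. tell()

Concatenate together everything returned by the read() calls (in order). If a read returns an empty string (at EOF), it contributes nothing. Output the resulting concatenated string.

Answer: S2BF

Derivation:
After 1 (read(1)): returned 'S', offset=1
After 2 (seek(-1, END)): offset=23
After 3 (seek(-2, CUR)): offset=21
After 4 (tell()): offset=21
After 5 (read(7)): returned '2BF', offset=24
After 6 (tell()): offset=24
After 7 (seek(+2, CUR)): offset=24
After 8 (tell()): offset=24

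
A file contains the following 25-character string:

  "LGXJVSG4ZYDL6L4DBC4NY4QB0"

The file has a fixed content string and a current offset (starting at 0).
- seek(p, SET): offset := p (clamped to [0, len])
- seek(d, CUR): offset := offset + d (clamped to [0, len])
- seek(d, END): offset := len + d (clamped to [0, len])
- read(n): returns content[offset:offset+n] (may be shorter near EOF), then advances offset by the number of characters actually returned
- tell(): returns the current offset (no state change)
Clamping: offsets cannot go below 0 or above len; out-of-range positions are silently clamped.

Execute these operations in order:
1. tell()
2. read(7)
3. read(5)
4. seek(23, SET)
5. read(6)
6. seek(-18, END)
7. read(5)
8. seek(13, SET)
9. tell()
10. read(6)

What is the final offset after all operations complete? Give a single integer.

Answer: 19

Derivation:
After 1 (tell()): offset=0
After 2 (read(7)): returned 'LGXJVSG', offset=7
After 3 (read(5)): returned '4ZYDL', offset=12
After 4 (seek(23, SET)): offset=23
After 5 (read(6)): returned 'B0', offset=25
After 6 (seek(-18, END)): offset=7
After 7 (read(5)): returned '4ZYDL', offset=12
After 8 (seek(13, SET)): offset=13
After 9 (tell()): offset=13
After 10 (read(6)): returned 'L4DBC4', offset=19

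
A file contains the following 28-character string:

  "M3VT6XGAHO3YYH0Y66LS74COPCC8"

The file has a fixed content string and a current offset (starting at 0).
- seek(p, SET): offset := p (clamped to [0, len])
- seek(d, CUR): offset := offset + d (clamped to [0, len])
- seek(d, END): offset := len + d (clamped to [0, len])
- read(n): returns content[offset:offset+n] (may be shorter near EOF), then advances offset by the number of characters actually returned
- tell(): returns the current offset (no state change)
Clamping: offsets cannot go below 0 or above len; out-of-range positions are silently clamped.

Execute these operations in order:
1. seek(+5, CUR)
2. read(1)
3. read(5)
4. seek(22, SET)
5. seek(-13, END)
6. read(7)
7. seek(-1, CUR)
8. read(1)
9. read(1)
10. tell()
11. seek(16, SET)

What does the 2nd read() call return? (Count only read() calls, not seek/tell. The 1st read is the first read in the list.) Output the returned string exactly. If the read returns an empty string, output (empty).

Answer: GAHO3

Derivation:
After 1 (seek(+5, CUR)): offset=5
After 2 (read(1)): returned 'X', offset=6
After 3 (read(5)): returned 'GAHO3', offset=11
After 4 (seek(22, SET)): offset=22
After 5 (seek(-13, END)): offset=15
After 6 (read(7)): returned 'Y66LS74', offset=22
After 7 (seek(-1, CUR)): offset=21
After 8 (read(1)): returned '4', offset=22
After 9 (read(1)): returned 'C', offset=23
After 10 (tell()): offset=23
After 11 (seek(16, SET)): offset=16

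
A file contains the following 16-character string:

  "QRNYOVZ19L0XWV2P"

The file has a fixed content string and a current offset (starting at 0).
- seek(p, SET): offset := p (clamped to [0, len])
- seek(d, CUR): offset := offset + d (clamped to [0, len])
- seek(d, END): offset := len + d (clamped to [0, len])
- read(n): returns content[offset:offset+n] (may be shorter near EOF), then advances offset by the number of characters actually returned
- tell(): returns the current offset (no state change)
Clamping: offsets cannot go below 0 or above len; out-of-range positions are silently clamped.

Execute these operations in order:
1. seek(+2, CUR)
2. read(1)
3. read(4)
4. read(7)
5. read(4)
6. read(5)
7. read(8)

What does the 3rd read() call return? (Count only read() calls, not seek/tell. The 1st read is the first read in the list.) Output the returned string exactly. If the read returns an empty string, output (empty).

Answer: 19L0XWV

Derivation:
After 1 (seek(+2, CUR)): offset=2
After 2 (read(1)): returned 'N', offset=3
After 3 (read(4)): returned 'YOVZ', offset=7
After 4 (read(7)): returned '19L0XWV', offset=14
After 5 (read(4)): returned '2P', offset=16
After 6 (read(5)): returned '', offset=16
After 7 (read(8)): returned '', offset=16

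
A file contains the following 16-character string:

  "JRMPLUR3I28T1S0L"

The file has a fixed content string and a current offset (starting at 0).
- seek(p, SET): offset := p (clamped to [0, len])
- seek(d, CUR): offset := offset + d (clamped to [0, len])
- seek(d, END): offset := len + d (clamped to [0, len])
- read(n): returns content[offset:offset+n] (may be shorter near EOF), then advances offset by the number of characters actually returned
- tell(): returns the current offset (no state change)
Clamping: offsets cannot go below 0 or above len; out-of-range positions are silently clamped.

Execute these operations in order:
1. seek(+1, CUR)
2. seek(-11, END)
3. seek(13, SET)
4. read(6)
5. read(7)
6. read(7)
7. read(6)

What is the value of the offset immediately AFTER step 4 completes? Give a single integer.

After 1 (seek(+1, CUR)): offset=1
After 2 (seek(-11, END)): offset=5
After 3 (seek(13, SET)): offset=13
After 4 (read(6)): returned 'S0L', offset=16

Answer: 16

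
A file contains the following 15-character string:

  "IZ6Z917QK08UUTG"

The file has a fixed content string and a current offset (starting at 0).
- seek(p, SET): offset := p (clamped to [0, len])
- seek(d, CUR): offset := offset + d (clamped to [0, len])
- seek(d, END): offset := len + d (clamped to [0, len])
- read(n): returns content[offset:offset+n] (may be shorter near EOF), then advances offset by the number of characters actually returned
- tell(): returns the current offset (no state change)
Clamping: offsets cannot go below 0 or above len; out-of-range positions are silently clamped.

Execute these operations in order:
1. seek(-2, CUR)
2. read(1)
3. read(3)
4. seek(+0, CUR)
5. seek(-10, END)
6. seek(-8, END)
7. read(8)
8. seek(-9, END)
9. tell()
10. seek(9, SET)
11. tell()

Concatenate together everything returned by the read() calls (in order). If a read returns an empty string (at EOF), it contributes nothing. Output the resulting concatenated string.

After 1 (seek(-2, CUR)): offset=0
After 2 (read(1)): returned 'I', offset=1
After 3 (read(3)): returned 'Z6Z', offset=4
After 4 (seek(+0, CUR)): offset=4
After 5 (seek(-10, END)): offset=5
After 6 (seek(-8, END)): offset=7
After 7 (read(8)): returned 'QK08UUTG', offset=15
After 8 (seek(-9, END)): offset=6
After 9 (tell()): offset=6
After 10 (seek(9, SET)): offset=9
After 11 (tell()): offset=9

Answer: IZ6ZQK08UUTG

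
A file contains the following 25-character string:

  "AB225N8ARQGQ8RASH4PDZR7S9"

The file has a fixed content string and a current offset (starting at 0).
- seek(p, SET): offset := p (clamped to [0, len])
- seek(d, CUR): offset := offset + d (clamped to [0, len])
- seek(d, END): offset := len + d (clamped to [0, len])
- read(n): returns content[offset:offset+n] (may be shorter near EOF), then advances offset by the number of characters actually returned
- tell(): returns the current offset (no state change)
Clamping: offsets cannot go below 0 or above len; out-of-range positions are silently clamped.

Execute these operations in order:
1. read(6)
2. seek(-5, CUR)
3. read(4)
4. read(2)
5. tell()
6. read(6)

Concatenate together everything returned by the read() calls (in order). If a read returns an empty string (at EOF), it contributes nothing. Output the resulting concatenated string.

Answer: AB225NB225N8ARQGQ8

Derivation:
After 1 (read(6)): returned 'AB225N', offset=6
After 2 (seek(-5, CUR)): offset=1
After 3 (read(4)): returned 'B225', offset=5
After 4 (read(2)): returned 'N8', offset=7
After 5 (tell()): offset=7
After 6 (read(6)): returned 'ARQGQ8', offset=13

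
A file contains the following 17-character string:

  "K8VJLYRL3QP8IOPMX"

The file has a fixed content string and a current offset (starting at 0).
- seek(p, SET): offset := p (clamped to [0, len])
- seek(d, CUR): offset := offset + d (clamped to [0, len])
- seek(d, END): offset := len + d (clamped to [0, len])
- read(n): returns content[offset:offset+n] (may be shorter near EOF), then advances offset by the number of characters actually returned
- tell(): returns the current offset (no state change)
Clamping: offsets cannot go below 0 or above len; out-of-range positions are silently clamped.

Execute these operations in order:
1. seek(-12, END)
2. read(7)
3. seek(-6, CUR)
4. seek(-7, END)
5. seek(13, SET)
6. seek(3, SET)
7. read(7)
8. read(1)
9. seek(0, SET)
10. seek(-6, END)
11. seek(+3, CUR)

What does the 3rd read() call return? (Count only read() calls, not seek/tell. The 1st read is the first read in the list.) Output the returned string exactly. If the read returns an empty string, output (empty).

After 1 (seek(-12, END)): offset=5
After 2 (read(7)): returned 'YRL3QP8', offset=12
After 3 (seek(-6, CUR)): offset=6
After 4 (seek(-7, END)): offset=10
After 5 (seek(13, SET)): offset=13
After 6 (seek(3, SET)): offset=3
After 7 (read(7)): returned 'JLYRL3Q', offset=10
After 8 (read(1)): returned 'P', offset=11
After 9 (seek(0, SET)): offset=0
After 10 (seek(-6, END)): offset=11
After 11 (seek(+3, CUR)): offset=14

Answer: P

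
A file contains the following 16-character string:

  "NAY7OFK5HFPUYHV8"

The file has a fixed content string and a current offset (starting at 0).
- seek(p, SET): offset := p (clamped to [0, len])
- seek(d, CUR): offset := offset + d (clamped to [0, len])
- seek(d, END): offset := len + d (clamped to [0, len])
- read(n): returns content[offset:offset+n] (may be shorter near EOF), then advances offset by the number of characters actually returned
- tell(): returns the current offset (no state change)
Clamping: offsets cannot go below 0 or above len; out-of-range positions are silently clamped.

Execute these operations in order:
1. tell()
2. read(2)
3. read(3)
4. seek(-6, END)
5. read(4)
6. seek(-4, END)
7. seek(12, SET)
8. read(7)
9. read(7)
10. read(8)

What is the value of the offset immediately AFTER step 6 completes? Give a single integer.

After 1 (tell()): offset=0
After 2 (read(2)): returned 'NA', offset=2
After 3 (read(3)): returned 'Y7O', offset=5
After 4 (seek(-6, END)): offset=10
After 5 (read(4)): returned 'PUYH', offset=14
After 6 (seek(-4, END)): offset=12

Answer: 12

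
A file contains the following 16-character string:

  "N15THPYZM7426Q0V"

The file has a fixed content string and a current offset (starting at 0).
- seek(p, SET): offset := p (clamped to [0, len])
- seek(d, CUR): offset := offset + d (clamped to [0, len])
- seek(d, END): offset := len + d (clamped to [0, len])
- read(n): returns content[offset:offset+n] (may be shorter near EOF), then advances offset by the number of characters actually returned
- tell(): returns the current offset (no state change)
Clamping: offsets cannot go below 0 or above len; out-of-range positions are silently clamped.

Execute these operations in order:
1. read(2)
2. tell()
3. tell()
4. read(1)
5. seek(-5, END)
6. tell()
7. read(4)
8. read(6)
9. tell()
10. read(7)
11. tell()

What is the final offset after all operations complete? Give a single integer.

Answer: 16

Derivation:
After 1 (read(2)): returned 'N1', offset=2
After 2 (tell()): offset=2
After 3 (tell()): offset=2
After 4 (read(1)): returned '5', offset=3
After 5 (seek(-5, END)): offset=11
After 6 (tell()): offset=11
After 7 (read(4)): returned '26Q0', offset=15
After 8 (read(6)): returned 'V', offset=16
After 9 (tell()): offset=16
After 10 (read(7)): returned '', offset=16
After 11 (tell()): offset=16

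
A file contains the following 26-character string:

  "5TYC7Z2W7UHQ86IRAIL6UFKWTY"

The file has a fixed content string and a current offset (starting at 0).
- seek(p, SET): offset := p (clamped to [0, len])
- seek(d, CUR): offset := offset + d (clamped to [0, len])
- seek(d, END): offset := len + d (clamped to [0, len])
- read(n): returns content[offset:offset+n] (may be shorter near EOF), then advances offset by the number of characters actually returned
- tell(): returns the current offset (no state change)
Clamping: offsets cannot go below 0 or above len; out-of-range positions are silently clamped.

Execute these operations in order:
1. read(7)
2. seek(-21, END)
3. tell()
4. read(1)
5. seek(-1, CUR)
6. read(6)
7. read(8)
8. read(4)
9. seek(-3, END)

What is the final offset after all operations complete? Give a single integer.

After 1 (read(7)): returned '5TYC7Z2', offset=7
After 2 (seek(-21, END)): offset=5
After 3 (tell()): offset=5
After 4 (read(1)): returned 'Z', offset=6
After 5 (seek(-1, CUR)): offset=5
After 6 (read(6)): returned 'Z2W7UH', offset=11
After 7 (read(8)): returned 'Q86IRAIL', offset=19
After 8 (read(4)): returned '6UFK', offset=23
After 9 (seek(-3, END)): offset=23

Answer: 23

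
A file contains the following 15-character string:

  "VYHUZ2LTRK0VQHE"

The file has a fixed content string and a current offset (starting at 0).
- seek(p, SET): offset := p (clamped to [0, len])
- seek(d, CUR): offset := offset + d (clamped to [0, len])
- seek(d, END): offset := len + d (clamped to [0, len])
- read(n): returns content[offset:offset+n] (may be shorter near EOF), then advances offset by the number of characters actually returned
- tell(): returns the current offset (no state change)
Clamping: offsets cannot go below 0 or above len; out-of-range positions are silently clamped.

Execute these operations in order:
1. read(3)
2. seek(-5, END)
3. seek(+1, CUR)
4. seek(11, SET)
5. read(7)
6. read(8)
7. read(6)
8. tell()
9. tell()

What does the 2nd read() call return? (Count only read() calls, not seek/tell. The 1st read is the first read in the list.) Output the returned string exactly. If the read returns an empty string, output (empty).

Answer: VQHE

Derivation:
After 1 (read(3)): returned 'VYH', offset=3
After 2 (seek(-5, END)): offset=10
After 3 (seek(+1, CUR)): offset=11
After 4 (seek(11, SET)): offset=11
After 5 (read(7)): returned 'VQHE', offset=15
After 6 (read(8)): returned '', offset=15
After 7 (read(6)): returned '', offset=15
After 8 (tell()): offset=15
After 9 (tell()): offset=15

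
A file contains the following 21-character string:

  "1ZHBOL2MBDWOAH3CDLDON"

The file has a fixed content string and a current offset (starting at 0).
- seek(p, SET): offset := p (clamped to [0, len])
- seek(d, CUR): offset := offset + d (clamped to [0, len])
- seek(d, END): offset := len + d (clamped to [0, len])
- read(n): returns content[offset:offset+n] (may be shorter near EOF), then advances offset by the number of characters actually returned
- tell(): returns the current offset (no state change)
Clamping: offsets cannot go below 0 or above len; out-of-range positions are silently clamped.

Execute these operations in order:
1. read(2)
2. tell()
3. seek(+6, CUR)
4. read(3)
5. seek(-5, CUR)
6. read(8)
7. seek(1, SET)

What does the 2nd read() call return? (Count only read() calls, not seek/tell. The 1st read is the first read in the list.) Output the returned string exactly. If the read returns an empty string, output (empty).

After 1 (read(2)): returned '1Z', offset=2
After 2 (tell()): offset=2
After 3 (seek(+6, CUR)): offset=8
After 4 (read(3)): returned 'BDW', offset=11
After 5 (seek(-5, CUR)): offset=6
After 6 (read(8)): returned '2MBDWOAH', offset=14
After 7 (seek(1, SET)): offset=1

Answer: BDW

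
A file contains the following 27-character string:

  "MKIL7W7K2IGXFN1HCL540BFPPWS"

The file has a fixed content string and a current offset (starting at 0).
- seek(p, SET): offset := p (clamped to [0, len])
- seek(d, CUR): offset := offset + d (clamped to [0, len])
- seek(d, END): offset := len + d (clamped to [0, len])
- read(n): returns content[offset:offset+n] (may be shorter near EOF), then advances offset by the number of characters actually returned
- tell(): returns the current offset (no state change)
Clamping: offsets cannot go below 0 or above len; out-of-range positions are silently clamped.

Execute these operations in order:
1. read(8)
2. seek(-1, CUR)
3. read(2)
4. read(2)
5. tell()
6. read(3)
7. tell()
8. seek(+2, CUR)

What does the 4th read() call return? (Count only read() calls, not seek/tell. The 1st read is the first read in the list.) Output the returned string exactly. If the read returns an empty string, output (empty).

Answer: XFN

Derivation:
After 1 (read(8)): returned 'MKIL7W7K', offset=8
After 2 (seek(-1, CUR)): offset=7
After 3 (read(2)): returned 'K2', offset=9
After 4 (read(2)): returned 'IG', offset=11
After 5 (tell()): offset=11
After 6 (read(3)): returned 'XFN', offset=14
After 7 (tell()): offset=14
After 8 (seek(+2, CUR)): offset=16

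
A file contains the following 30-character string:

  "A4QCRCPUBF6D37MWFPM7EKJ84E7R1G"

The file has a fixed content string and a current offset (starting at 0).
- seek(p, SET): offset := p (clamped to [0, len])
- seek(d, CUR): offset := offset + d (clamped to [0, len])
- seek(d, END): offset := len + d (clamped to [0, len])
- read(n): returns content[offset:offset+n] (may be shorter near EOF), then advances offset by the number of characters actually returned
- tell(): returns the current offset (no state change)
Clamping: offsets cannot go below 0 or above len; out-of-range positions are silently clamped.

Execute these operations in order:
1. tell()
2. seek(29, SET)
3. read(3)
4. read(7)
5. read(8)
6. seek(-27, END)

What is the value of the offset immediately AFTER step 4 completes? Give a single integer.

Answer: 30

Derivation:
After 1 (tell()): offset=0
After 2 (seek(29, SET)): offset=29
After 3 (read(3)): returned 'G', offset=30
After 4 (read(7)): returned '', offset=30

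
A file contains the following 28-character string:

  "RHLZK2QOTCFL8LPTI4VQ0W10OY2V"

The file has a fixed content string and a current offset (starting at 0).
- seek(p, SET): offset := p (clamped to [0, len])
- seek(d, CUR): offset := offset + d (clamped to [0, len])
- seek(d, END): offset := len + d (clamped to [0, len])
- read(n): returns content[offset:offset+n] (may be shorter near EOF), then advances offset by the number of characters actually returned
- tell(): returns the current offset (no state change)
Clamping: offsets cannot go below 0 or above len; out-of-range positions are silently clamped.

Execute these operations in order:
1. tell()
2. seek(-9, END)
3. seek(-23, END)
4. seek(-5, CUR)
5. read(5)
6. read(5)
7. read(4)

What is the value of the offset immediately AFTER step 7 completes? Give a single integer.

Answer: 14

Derivation:
After 1 (tell()): offset=0
After 2 (seek(-9, END)): offset=19
After 3 (seek(-23, END)): offset=5
After 4 (seek(-5, CUR)): offset=0
After 5 (read(5)): returned 'RHLZK', offset=5
After 6 (read(5)): returned '2QOTC', offset=10
After 7 (read(4)): returned 'FL8L', offset=14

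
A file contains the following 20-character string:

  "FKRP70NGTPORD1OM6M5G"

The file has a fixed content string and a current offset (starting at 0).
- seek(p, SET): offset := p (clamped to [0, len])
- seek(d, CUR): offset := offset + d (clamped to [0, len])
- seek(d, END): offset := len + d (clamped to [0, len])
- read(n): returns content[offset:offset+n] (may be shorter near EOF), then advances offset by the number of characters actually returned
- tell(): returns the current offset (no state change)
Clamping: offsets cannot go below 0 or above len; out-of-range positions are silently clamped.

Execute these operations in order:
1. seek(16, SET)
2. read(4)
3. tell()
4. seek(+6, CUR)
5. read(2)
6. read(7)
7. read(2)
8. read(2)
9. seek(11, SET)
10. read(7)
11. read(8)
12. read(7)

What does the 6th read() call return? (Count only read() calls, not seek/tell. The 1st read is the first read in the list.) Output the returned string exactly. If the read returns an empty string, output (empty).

After 1 (seek(16, SET)): offset=16
After 2 (read(4)): returned '6M5G', offset=20
After 3 (tell()): offset=20
After 4 (seek(+6, CUR)): offset=20
After 5 (read(2)): returned '', offset=20
After 6 (read(7)): returned '', offset=20
After 7 (read(2)): returned '', offset=20
After 8 (read(2)): returned '', offset=20
After 9 (seek(11, SET)): offset=11
After 10 (read(7)): returned 'RD1OM6M', offset=18
After 11 (read(8)): returned '5G', offset=20
After 12 (read(7)): returned '', offset=20

Answer: RD1OM6M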